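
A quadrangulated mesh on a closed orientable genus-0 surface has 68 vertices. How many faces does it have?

66

χ = 2 − 2·0 = 2, and every face is a square so 4F = 2E.
V − E + F = 2 with E = 4F/2 gives 68 − (4/2 − 1)·F = 2, so F = 66 and E = 132.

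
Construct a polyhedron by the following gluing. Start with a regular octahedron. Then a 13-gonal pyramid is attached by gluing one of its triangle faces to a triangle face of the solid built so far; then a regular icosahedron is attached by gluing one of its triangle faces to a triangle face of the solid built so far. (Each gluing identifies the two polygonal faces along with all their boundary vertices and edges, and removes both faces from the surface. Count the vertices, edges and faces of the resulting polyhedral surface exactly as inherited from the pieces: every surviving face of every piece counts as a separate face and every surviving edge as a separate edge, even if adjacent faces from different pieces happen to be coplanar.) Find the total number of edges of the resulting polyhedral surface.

A regular octahedron: V=6, E=12, F=8.
Attach a 13-gonal pyramid (V=14, E=26, F=14) along a 3-gon: merge 3 vertices and 3 edges, delete both glued faces → V=17, E=35, F=20.
Attach a regular icosahedron (V=12, E=30, F=20) along a 3-gon: merge 3 vertices and 3 edges, delete both glued faces → V=26, E=62, F=38.
Check: V − E + F = 26 − 62 + 38 = 2.

62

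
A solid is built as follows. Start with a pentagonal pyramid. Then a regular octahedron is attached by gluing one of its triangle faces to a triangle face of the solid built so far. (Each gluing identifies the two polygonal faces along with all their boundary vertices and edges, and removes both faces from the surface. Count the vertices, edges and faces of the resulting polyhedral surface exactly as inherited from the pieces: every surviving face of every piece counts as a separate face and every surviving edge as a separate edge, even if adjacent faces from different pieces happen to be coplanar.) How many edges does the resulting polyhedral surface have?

19

A pentagonal pyramid: V=6, E=10, F=6.
Attach a regular octahedron (V=6, E=12, F=8) along a 3-gon: merge 3 vertices and 3 edges, delete both glued faces → V=9, E=19, F=12.
Check: V − E + F = 9 − 19 + 12 = 2.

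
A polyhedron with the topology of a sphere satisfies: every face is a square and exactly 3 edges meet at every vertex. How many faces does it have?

6

Each face has 4 edges and each edge borders two faces, so 2E = 4F.
Each vertex has degree 3, so 3V = 2E and hence V = 4F/3.
Euler: V − E + F = 2 ⇒ (4F/3) − (4F/2) + F = 2.
Multiply by 6: (8 − 12 + 6)F = 12, i.e. 2F = 12.
So F = 6, E = 4·6/2 = 12, V = 4·6/3 = 8.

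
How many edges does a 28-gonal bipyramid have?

A bipyramid over an n-gon has 2n triangular faces and n + 2 vertices: V = 28 + 2 = 30, E = 3·28 = 84, F = 2·28 = 56.

84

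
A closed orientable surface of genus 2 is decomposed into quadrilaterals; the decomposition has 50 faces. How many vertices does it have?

χ = 2 − 2·2 = -2, and every face is a square so 4F = 2E.
E = 4·50/2 = 100. Then V = -2 + E − F = -2 + 100 − 50 = 48.

48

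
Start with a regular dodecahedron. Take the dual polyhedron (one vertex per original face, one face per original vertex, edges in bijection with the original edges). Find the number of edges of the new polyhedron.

30

The base solid has V = 20, E = 30, F = 12.
The dual swaps V and F and preserves E: V′ = F = 12, E′ = E = 30, F′ = V = 20.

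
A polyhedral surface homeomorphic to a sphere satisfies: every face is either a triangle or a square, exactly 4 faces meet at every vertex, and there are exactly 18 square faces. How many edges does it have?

Let x be the number of triangles; then F = 18 + x.
Edge–face incidences: 2E = 4·18 + 3·x = 72 + 3x.
Every vertex has degree 4, so 4V = 2E.
Euler: V − E + F = 2 ⇒ (2E)/4 − E + (18 + x) = 2.
Multiply by 8: 2·(2E) − 4·(2E) + 8·(18 + x) = 16, i.e. 144 + 8x − 2·(72 + 3x) = 16.
Collecting terms: 2x = 16, so x = 8.
Then 2E = 72 + 3·8 = 96, so E = 48, V = 2E/4 = 24, F = 18 + 8 = 26.

48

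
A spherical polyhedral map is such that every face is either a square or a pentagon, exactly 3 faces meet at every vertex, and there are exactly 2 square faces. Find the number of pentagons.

Let x be the number of pentagons; then F = 2 + x.
Edge–face incidences: 2E = 4·2 + 5·x = 8 + 5x.
Every vertex has degree 3, so 3V = 2E.
Euler: V − E + F = 2 ⇒ (2E)/3 − E + (2 + x) = 2.
Multiply by 6: 2·(2E) − 3·(2E) + 6·(2 + x) = 12, i.e. 12 + 6x − (8 + 5x) = 12.
Collecting terms: x + 4 = 12, so x = 8.
Then 2E = 8 + 5·8 = 48, so E = 24, V = 2E/3 = 16, F = 2 + 8 = 10.

8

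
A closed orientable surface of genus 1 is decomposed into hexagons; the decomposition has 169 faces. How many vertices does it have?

χ = 2 − 2·1 = 0, and every face is a hexagon so 6F = 2E.
E = 6·169/2 = 507. Then V = 0 + E − F = 0 + 507 − 169 = 338.

338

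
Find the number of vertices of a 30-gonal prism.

60

A prism on an n-gon has two n-gon bases and n rectangular sides: V = 2·30 = 60, E = 3·30 = 90, F = 30 + 2 = 32.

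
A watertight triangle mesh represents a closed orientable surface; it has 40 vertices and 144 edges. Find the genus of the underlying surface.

Every face is a triangle and each edge borders two faces, so 3F = 2·144, giving F = 96.
χ = V − E + F = 40 − 144 + 96 = -8.
For a closed orientable surface χ = 2 − 2g, so g = (2 − (-8))/2 = 5.

5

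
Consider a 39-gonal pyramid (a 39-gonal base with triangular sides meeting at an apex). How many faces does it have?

40

A pyramid on an n-gon base has one n-gon and n triangles: V = 39 + 1 = 40, E = 2·39 = 78, F = 39 + 1 = 40.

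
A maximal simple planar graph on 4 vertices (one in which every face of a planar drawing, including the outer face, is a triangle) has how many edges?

In a plane triangulation 3F = 2E and V − E + F = 2, so E = 3V − 6 = 3·4 − 6 = 6.

6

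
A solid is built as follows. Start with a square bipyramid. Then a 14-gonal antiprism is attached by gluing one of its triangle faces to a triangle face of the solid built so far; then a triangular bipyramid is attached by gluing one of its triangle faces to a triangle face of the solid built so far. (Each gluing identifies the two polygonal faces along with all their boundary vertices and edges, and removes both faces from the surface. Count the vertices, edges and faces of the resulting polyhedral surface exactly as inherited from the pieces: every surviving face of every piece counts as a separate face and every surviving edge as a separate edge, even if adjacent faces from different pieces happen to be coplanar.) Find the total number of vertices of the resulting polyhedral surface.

33

A square bipyramid: V=6, E=12, F=8.
Attach a 14-gonal antiprism (V=28, E=56, F=30) along a 3-gon: merge 3 vertices and 3 edges, delete both glued faces → V=31, E=65, F=36.
Attach a triangular bipyramid (V=5, E=9, F=6) along a 3-gon: merge 3 vertices and 3 edges, delete both glued faces → V=33, E=71, F=40.
Check: V − E + F = 33 − 71 + 40 = 2.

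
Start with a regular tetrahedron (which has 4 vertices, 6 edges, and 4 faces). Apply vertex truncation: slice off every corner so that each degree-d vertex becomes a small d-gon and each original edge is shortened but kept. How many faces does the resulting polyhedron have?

8

Truncation replaces each original edge-end by a new vertex, so V′ = 2E = 12.
Each original edge survives, and each old vertex of degree d contributes d new edges; summing degrees gives Σd = 2E, so E′ = E + 2E = 3E = 18.
Each original face survives and each original vertex becomes one new face: F′ = F + V = 8.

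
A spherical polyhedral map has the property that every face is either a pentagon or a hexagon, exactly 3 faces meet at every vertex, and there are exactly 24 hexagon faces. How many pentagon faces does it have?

12

Let x be the number of pentagons; then F = 24 + x.
Edge–face incidences: 2E = 6·24 + 5·x = 144 + 5x.
Every vertex has degree 3, so 3V = 2E.
Euler: V − E + F = 2 ⇒ (2E)/3 − E + (24 + x) = 2.
Multiply by 6: 2·(2E) − 3·(2E) + 6·(24 + x) = 12, i.e. 144 + 6x − (144 + 5x) = 12.
Collecting terms: x = 12.
Then 2E = 144 + 5·12 = 204, so E = 102, V = 2E/3 = 68, F = 24 + 12 = 36.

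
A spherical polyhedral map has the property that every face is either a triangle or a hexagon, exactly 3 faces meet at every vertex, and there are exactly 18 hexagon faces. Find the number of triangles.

Let x be the number of triangles; then F = 18 + x.
Edge–face incidences: 2E = 6·18 + 3·x = 108 + 3x.
Every vertex has degree 3, so 3V = 2E.
Euler: V − E + F = 2 ⇒ (2E)/3 − E + (18 + x) = 2.
Multiply by 6: 2·(2E) − 3·(2E) + 6·(18 + x) = 12, i.e. 108 + 6x − (108 + 3x) = 12.
Collecting terms: 3x = 12, so x = 4.
Then 2E = 108 + 3·4 = 120, so E = 60, V = 2E/3 = 40, F = 18 + 4 = 22.

4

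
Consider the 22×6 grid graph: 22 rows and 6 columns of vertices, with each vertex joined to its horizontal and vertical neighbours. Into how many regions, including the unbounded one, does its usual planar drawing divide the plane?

106

The grid has V = 22·6 = 132 vertices and E = 22·5 + 6·21 = 236 edges.
F = 2 − V + E = 2 − 132 + 236 = 106.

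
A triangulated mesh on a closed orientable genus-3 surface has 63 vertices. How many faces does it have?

134

χ = 2 − 2·3 = -4, and every face is a triangle so 3F = 2E.
V − E + F = -4 with E = 3F/2 gives 63 − (3/2 − 1)·F = -4, so F = 134 and E = 201.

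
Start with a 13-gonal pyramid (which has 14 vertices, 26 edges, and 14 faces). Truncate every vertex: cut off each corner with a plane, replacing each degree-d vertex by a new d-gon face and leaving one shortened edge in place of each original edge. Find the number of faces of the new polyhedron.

Truncation replaces each original edge-end by a new vertex, so V′ = 2E = 52.
Each original edge survives, and each old vertex of degree d contributes d new edges; summing degrees gives Σd = 2E, so E′ = E + 2E = 3E = 78.
Each original face survives and each original vertex becomes one new face: F′ = F + V = 28.

28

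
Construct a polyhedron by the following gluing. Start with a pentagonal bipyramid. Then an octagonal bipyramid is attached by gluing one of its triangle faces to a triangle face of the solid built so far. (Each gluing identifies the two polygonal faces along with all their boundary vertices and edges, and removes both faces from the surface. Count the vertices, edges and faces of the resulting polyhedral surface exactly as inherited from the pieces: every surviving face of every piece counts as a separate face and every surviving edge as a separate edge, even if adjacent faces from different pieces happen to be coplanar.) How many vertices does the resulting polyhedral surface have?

A pentagonal bipyramid: V=7, E=15, F=10.
Attach an octagonal bipyramid (V=10, E=24, F=16) along a 3-gon: merge 3 vertices and 3 edges, delete both glued faces → V=14, E=36, F=24.
Check: V − E + F = 14 − 36 + 24 = 2.

14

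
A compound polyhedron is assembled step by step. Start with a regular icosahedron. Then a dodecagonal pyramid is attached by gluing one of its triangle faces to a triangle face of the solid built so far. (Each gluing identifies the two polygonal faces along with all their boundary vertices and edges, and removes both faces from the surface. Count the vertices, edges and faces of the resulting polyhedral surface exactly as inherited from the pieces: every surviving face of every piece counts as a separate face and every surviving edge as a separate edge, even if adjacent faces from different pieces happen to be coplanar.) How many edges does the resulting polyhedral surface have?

A regular icosahedron: V=12, E=30, F=20.
Attach a dodecagonal pyramid (V=13, E=24, F=13) along a 3-gon: merge 3 vertices and 3 edges, delete both glued faces → V=22, E=51, F=31.
Check: V − E + F = 22 − 51 + 31 = 2.

51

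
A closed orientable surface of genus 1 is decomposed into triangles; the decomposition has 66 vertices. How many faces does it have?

χ = 2 − 2·1 = 0, and every face is a triangle so 3F = 2E.
V − E + F = 0 with E = 3F/2 gives 66 − (3/2 − 1)·F = 0, so F = 132 and E = 198.

132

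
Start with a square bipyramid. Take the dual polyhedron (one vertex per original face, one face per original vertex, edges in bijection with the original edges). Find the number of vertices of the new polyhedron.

8

The base solid has V = 6, E = 12, F = 8.
The dual swaps V and F and preserves E: V′ = F = 8, E′ = E = 12, F′ = V = 6.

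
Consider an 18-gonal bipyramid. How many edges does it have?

A bipyramid over an n-gon has 2n triangular faces and n + 2 vertices: V = 18 + 2 = 20, E = 3·18 = 54, F = 2·18 = 36.
Check: V − E + F = 20 − 54 + 36 = 2.

54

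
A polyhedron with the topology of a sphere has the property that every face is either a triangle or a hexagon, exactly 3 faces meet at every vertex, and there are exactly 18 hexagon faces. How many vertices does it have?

40

Let x be the number of triangles; then F = 18 + x.
Edge–face incidences: 2E = 6·18 + 3·x = 108 + 3x.
Every vertex has degree 3, so 3V = 2E.
Euler: V − E + F = 2 ⇒ (2E)/3 − E + (18 + x) = 2.
Multiply by 6: 2·(2E) − 3·(2E) + 6·(18 + x) = 12, i.e. 108 + 6x − (108 + 3x) = 12.
Collecting terms: 3x = 12, so x = 4.
Then 2E = 108 + 3·4 = 120, so E = 60, V = 2E/3 = 40, F = 18 + 4 = 22.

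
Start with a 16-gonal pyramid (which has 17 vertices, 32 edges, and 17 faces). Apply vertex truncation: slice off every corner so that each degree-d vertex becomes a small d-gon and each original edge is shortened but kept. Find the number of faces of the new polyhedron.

Truncation replaces each original edge-end by a new vertex, so V′ = 2E = 64.
Each original edge survives, and each old vertex of degree d contributes d new edges; summing degrees gives Σd = 2E, so E′ = E + 2E = 3E = 96.
Each original face survives and each original vertex becomes one new face: F′ = F + V = 34.

34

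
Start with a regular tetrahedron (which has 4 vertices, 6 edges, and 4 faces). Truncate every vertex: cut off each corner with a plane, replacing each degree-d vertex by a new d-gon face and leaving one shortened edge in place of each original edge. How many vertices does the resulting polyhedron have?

12

Truncation replaces each original edge-end by a new vertex, so V′ = 2E = 12.
Each original edge survives, and each old vertex of degree d contributes d new edges; summing degrees gives Σd = 2E, so E′ = E + 2E = 3E = 18.
Each original face survives and each original vertex becomes one new face: F′ = F + V = 8.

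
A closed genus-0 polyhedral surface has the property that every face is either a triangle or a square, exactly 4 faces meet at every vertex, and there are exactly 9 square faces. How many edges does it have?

Let x be the number of triangles; then F = 9 + x.
Edge–face incidences: 2E = 4·9 + 3·x = 36 + 3x.
Every vertex has degree 4, so 4V = 2E.
Euler: V − E + F = 2 ⇒ (2E)/4 − E + (9 + x) = 2.
Multiply by 8: 2·(2E) − 4·(2E) + 8·(9 + x) = 16, i.e. 72 + 8x − 2·(36 + 3x) = 16.
Collecting terms: 2x = 16, so x = 8.
Then 2E = 36 + 3·8 = 60, so E = 30, V = 2E/4 = 15, F = 9 + 8 = 17.

30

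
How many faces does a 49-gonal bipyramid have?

A bipyramid over an n-gon has 2n triangular faces and n + 2 vertices: V = 49 + 2 = 51, E = 3·49 = 147, F = 2·49 = 98.
Check: V − E + F = 51 − 147 + 98 = 2.

98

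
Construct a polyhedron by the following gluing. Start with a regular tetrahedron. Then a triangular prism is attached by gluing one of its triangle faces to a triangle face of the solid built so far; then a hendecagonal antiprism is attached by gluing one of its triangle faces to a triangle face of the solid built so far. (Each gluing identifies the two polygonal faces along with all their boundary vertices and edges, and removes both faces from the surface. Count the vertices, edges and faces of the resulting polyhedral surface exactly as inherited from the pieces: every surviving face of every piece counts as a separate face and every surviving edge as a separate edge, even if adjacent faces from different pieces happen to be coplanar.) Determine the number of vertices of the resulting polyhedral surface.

26

A regular tetrahedron: V=4, E=6, F=4.
Attach a triangular prism (V=6, E=9, F=5) along a 3-gon: merge 3 vertices and 3 edges, delete both glued faces → V=7, E=12, F=7.
Attach a hendecagonal antiprism (V=22, E=44, F=24) along a 3-gon: merge 3 vertices and 3 edges, delete both glued faces → V=26, E=53, F=29.
Check: V − E + F = 26 − 53 + 29 = 2.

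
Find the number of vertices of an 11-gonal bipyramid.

A bipyramid over an n-gon has 2n triangular faces and n + 2 vertices: V = 11 + 2 = 13, E = 3·11 = 33, F = 2·11 = 22.

13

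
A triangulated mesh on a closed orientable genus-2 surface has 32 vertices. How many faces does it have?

χ = 2 − 2·2 = -2, and every face is a triangle so 3F = 2E.
V − E + F = -2 with E = 3F/2 gives 32 − (3/2 − 1)·F = -2, so F = 68 and E = 102.

68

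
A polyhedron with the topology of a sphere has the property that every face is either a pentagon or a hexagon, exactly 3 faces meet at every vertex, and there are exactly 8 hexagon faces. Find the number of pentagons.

12

Let x be the number of pentagons; then F = 8 + x.
Edge–face incidences: 2E = 6·8 + 5·x = 48 + 5x.
Every vertex has degree 3, so 3V = 2E.
Euler: V − E + F = 2 ⇒ (2E)/3 − E + (8 + x) = 2.
Multiply by 6: 2·(2E) − 3·(2E) + 6·(8 + x) = 12, i.e. 48 + 6x − (48 + 5x) = 12.
Collecting terms: x = 12.
Then 2E = 48 + 5·12 = 108, so E = 54, V = 2E/3 = 36, F = 8 + 12 = 20.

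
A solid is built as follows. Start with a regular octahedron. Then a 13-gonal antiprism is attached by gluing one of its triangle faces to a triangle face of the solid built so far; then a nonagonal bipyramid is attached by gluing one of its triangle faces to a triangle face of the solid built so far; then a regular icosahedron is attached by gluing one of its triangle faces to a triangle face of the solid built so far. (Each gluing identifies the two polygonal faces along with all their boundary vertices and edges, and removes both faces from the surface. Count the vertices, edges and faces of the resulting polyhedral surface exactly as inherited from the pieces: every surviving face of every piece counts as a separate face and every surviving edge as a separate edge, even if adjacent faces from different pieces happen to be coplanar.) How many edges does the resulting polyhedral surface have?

A regular octahedron: V=6, E=12, F=8.
Attach a 13-gonal antiprism (V=26, E=52, F=28) along a 3-gon: merge 3 vertices and 3 edges, delete both glued faces → V=29, E=61, F=34.
Attach a nonagonal bipyramid (V=11, E=27, F=18) along a 3-gon: merge 3 vertices and 3 edges, delete both glued faces → V=37, E=85, F=50.
Attach a regular icosahedron (V=12, E=30, F=20) along a 3-gon: merge 3 vertices and 3 edges, delete both glued faces → V=46, E=112, F=68.
Check: V − E + F = 46 − 112 + 68 = 2.

112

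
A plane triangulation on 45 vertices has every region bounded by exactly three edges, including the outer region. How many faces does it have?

86

In a plane triangulation 3F = 2E and V − E + F = 2, so F = 2V − 4 = 2·45 − 4 = 86.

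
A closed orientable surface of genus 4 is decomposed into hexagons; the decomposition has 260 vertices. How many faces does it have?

133

χ = 2 − 2·4 = -6, and every face is a hexagon so 6F = 2E.
V − E + F = -6 with E = 6F/2 gives 260 − (6/2 − 1)·F = -6, so F = 133 and E = 399.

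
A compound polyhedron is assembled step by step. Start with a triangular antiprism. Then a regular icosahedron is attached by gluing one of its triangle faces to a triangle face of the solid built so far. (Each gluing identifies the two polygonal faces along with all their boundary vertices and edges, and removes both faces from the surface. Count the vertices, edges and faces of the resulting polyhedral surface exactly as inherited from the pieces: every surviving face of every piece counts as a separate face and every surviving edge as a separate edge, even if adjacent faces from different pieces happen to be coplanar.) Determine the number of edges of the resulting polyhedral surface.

A triangular antiprism: V=6, E=12, F=8.
Attach a regular icosahedron (V=12, E=30, F=20) along a 3-gon: merge 3 vertices and 3 edges, delete both glued faces → V=15, E=39, F=26.
Check: V − E + F = 15 − 39 + 26 = 2.

39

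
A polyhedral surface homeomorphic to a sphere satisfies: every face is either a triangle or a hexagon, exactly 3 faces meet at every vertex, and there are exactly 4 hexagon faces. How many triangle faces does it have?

Let x be the number of triangles; then F = 4 + x.
Edge–face incidences: 2E = 6·4 + 3·x = 24 + 3x.
Every vertex has degree 3, so 3V = 2E.
Euler: V − E + F = 2 ⇒ (2E)/3 − E + (4 + x) = 2.
Multiply by 6: 2·(2E) − 3·(2E) + 6·(4 + x) = 12, i.e. 24 + 6x − (24 + 3x) = 12.
Collecting terms: 3x = 12, so x = 4.
Then 2E = 24 + 3·4 = 36, so E = 18, V = 2E/3 = 12, F = 4 + 4 = 8.

4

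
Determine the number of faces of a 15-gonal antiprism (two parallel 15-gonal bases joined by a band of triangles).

32

An antiprism on an n-gon has two n-gon caps and 2n triangles: V = 2·15 = 30, E = 4·15 = 60, F = 2·15 + 2 = 32.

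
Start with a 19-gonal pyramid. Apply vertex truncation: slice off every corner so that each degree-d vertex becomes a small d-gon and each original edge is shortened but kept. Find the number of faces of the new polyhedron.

The base solid has V = 20, E = 38, F = 20.
Truncation replaces each original edge-end by a new vertex, so V′ = 2E = 76.
Each original edge survives, and each old vertex of degree d contributes d new edges; summing degrees gives Σd = 2E, so E′ = E + 2E = 3E = 114.
Each original face survives and each original vertex becomes one new face: F′ = F + V = 40.

40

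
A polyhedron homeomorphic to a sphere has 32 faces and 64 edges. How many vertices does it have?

Here V − E + F = 2.
V = 2 + E − F = 2 + 64 − 32 = 34.

34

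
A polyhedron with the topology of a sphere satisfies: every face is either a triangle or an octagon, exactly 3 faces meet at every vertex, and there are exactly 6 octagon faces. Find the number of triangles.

8

Let x be the number of triangles; then F = 6 + x.
Edge–face incidences: 2E = 8·6 + 3·x = 48 + 3x.
Every vertex has degree 3, so 3V = 2E.
Euler: V − E + F = 2 ⇒ (2E)/3 − E + (6 + x) = 2.
Multiply by 6: 2·(2E) − 3·(2E) + 6·(6 + x) = 12, i.e. 36 + 6x − (48 + 3x) = 12.
Collecting terms: 3x − 12 = 12, so 3x = 24, so x = 8.
Then 2E = 48 + 3·8 = 72, so E = 36, V = 2E/3 = 24, F = 6 + 8 = 14.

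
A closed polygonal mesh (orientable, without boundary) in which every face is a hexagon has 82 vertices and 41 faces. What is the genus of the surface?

1

Every face is a hexagon, so 2E = 6·41 = 246, giving E = 123.
χ = V − E + F = 82 − 123 + 41 = 0.
For a closed orientable surface χ = 2 − 2g, so g = (2 − (0))/2 = 1.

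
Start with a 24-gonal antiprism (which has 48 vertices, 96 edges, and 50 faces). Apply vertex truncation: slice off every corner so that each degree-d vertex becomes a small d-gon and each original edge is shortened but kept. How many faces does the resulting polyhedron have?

98

Truncation replaces each original edge-end by a new vertex, so V′ = 2E = 192.
Each original edge survives, and each old vertex of degree d contributes d new edges; summing degrees gives Σd = 2E, so E′ = E + 2E = 3E = 288.
Each original face survives and each original vertex becomes one new face: F′ = F + V = 98.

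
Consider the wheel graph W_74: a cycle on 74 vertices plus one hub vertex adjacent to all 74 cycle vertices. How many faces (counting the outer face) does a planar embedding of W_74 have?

W_74 has V = 74 + 1 = 75 vertices and E = 2·74 = 148 edges.
By Euler's formula F = 2 − V + E = 2 − 75 + 148 = 75.

75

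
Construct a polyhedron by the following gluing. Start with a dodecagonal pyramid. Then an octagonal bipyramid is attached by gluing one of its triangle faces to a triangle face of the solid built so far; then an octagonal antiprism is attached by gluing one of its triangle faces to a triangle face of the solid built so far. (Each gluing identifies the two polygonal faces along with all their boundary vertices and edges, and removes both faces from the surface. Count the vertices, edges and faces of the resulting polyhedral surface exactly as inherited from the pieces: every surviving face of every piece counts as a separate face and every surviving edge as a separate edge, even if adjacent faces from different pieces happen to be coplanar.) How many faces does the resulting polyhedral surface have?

A dodecagonal pyramid: V=13, E=24, F=13.
Attach an octagonal bipyramid (V=10, E=24, F=16) along a 3-gon: merge 3 vertices and 3 edges, delete both glued faces → V=20, E=45, F=27.
Attach an octagonal antiprism (V=16, E=32, F=18) along a 3-gon: merge 3 vertices and 3 edges, delete both glued faces → V=33, E=74, F=43.
Check: V − E + F = 33 − 74 + 43 = 2.

43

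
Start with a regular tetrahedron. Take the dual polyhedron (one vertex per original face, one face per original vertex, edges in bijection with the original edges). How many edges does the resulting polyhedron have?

The base solid has V = 4, E = 6, F = 4.
The dual swaps V and F and preserves E: V′ = F = 4, E′ = E = 6, F′ = V = 4.

6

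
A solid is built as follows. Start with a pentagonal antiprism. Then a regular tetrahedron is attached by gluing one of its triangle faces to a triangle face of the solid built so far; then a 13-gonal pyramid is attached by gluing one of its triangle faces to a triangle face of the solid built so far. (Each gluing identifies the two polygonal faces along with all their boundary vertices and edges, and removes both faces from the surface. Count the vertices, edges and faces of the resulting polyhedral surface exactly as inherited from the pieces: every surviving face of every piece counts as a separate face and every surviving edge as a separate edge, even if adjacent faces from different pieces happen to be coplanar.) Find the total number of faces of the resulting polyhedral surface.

26

A pentagonal antiprism: V=10, E=20, F=12.
Attach a regular tetrahedron (V=4, E=6, F=4) along a 3-gon: merge 3 vertices and 3 edges, delete both glued faces → V=11, E=23, F=14.
Attach a 13-gonal pyramid (V=14, E=26, F=14) along a 3-gon: merge 3 vertices and 3 edges, delete both glued faces → V=22, E=46, F=26.
Check: V − E + F = 22 − 46 + 26 = 2.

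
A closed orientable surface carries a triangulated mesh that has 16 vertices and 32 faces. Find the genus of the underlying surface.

Every face is a triangle, so 2E = 3·32 = 96, giving E = 48.
χ = V − E + F = 16 − 48 + 32 = 0.
For a closed orientable surface χ = 2 − 2g, so g = (2 − (0))/2 = 1.

1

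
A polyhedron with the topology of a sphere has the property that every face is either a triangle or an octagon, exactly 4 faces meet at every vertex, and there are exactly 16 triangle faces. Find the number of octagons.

Let x be the number of octagons; then F = 16 + x.
Edge–face incidences: 2E = 3·16 + 8·x = 48 + 8x.
Every vertex has degree 4, so 4V = 2E.
Euler: V − E + F = 2 ⇒ (2E)/4 − E + (16 + x) = 2.
Multiply by 8: 2·(2E) − 4·(2E) + 8·(16 + x) = 16, i.e. 128 + 8x − 2·(48 + 8x) = 16.
Collecting terms: −8x + 32 = 16, so −8x = −16, so x = 2.
Then 2E = 48 + 8·2 = 64, so E = 32, V = 2E/4 = 16, F = 16 + 2 = 18.

2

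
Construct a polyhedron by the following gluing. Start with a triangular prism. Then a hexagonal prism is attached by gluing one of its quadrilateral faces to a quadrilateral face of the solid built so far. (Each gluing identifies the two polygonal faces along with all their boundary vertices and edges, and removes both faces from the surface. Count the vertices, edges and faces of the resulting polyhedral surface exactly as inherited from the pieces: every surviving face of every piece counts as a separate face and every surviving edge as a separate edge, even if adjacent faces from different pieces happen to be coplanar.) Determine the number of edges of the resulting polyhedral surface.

A triangular prism: V=6, E=9, F=5.
Attach a hexagonal prism (V=12, E=18, F=8) along a 4-gon: merge 4 vertices and 4 edges, delete both glued faces → V=14, E=23, F=11.
Check: V − E + F = 14 − 23 + 11 = 2.

23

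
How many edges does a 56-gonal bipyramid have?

A bipyramid over an n-gon has 2n triangular faces and n + 2 vertices: V = 56 + 2 = 58, E = 3·56 = 168, F = 2·56 = 112.

168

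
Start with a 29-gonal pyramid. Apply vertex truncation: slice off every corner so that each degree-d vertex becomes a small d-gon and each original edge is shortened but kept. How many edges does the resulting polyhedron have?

The base solid has V = 30, E = 58, F = 30.
Truncation replaces each original edge-end by a new vertex, so V′ = 2E = 116.
Each original edge survives, and each old vertex of degree d contributes d new edges; summing degrees gives Σd = 2E, so E′ = E + 2E = 3E = 174.
Each original face survives and each original vertex becomes one new face: F′ = F + V = 60.

174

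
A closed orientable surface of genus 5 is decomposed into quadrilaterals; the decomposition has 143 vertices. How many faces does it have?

151

χ = 2 − 2·5 = -8, and every face is a square so 4F = 2E.
V − E + F = -8 with E = 4F/2 gives 143 − (4/2 − 1)·F = -8, so F = 151 and E = 302.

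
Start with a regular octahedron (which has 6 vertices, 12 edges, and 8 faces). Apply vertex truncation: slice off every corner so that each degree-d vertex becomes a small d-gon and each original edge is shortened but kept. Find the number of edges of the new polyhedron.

36

Truncation replaces each original edge-end by a new vertex, so V′ = 2E = 24.
Each original edge survives, and each old vertex of degree d contributes d new edges; summing degrees gives Σd = 2E, so E′ = E + 2E = 3E = 36.
Each original face survives and each original vertex becomes one new face: F′ = F + V = 14.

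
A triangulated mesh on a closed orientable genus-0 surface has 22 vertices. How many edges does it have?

χ = 2 − 2·0 = 2, and every face is a triangle so 3F = 2E.
V − E + F = 2 with E = 3F/2 gives 22 − (3/2 − 1)·F = 2, so F = 40 and E = 60.

60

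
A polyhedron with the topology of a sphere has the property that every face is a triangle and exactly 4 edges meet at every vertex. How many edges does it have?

Each face has 3 edges and each edge borders two faces, so 2E = 3F.
Each vertex has degree 4, so 4V = 2E and hence V = 3F/4.
Euler: V − E + F = 2 ⇒ (3F/4) − (3F/2) + F = 2.
Multiply by 8: (6 − 12 + 8)F = 16, i.e. 2F = 16.
So F = 8, E = 3·8/2 = 12, V = 3·8/4 = 6.

12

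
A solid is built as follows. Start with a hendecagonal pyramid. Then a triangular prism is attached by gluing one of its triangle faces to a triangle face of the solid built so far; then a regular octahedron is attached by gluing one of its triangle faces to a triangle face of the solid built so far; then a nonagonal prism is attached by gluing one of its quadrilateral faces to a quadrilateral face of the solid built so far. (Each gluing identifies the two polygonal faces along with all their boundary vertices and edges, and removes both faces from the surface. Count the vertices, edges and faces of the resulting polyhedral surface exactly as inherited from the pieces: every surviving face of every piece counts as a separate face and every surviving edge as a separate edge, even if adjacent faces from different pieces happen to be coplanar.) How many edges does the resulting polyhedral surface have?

60

A hendecagonal pyramid: V=12, E=22, F=12.
Attach a triangular prism (V=6, E=9, F=5) along a 3-gon: merge 3 vertices and 3 edges, delete both glued faces → V=15, E=28, F=15.
Attach a regular octahedron (V=6, E=12, F=8) along a 3-gon: merge 3 vertices and 3 edges, delete both glued faces → V=18, E=37, F=21.
Attach a nonagonal prism (V=18, E=27, F=11) along a 4-gon: merge 4 vertices and 4 edges, delete both glued faces → V=32, E=60, F=30.
Check: V − E + F = 32 − 60 + 30 = 2.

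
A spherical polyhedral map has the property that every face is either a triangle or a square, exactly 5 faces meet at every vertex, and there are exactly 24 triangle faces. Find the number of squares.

Let x be the number of squares; then F = 24 + x.
Edge–face incidences: 2E = 3·24 + 4·x = 72 + 4x.
Every vertex has degree 5, so 5V = 2E.
Euler: V − E + F = 2 ⇒ (2E)/5 − E + (24 + x) = 2.
Multiply by 10: 2·(2E) − 5·(2E) + 10·(24 + x) = 20, i.e. 240 + 10x − 3·(72 + 4x) = 20.
Collecting terms: −2x + 24 = 20, so −2x = −4, so x = 2.
Then 2E = 72 + 4·2 = 80, so E = 40, V = 2E/5 = 16, F = 24 + 2 = 26.

2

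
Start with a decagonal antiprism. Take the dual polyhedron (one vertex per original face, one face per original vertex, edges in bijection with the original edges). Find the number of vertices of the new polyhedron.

The base solid has V = 20, E = 40, F = 22.
The dual swaps V and F and preserves E: V′ = F = 22, E′ = E = 40, F′ = V = 20.

22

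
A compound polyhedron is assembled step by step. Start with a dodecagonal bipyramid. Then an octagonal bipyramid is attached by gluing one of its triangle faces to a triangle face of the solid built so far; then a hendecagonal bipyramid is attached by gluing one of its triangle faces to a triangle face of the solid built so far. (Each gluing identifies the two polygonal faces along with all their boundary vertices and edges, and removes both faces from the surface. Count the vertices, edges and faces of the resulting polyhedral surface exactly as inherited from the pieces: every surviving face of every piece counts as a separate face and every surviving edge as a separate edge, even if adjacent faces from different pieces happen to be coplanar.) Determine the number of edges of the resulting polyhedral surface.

87

A dodecagonal bipyramid: V=14, E=36, F=24.
Attach an octagonal bipyramid (V=10, E=24, F=16) along a 3-gon: merge 3 vertices and 3 edges, delete both glued faces → V=21, E=57, F=38.
Attach a hendecagonal bipyramid (V=13, E=33, F=22) along a 3-gon: merge 3 vertices and 3 edges, delete both glued faces → V=31, E=87, F=58.
Check: V − E + F = 31 − 87 + 58 = 2.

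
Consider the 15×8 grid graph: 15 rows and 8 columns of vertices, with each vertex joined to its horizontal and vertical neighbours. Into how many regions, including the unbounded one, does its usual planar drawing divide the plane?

99

The grid has V = 15·8 = 120 vertices and E = 15·7 + 8·14 = 217 edges.
F = 2 − V + E = 2 − 120 + 217 = 99.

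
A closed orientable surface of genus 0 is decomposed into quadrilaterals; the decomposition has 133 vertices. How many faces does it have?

131

χ = 2 − 2·0 = 2, and every face is a square so 4F = 2E.
V − E + F = 2 with E = 4F/2 gives 133 − (4/2 − 1)·F = 2, so F = 131 and E = 262.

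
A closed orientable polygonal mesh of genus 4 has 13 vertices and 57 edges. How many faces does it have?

For a closed orientable surface of genus 4, χ = 2 − 2·4 = -6.
F = -6 − V + E = -6 − 13 + 57 = 38.

38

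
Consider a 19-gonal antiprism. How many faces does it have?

40

An antiprism on an n-gon has two n-gon caps and 2n triangles: V = 2·19 = 38, E = 4·19 = 76, F = 2·19 + 2 = 40.
Check: V − E + F = 38 − 76 + 40 = 2.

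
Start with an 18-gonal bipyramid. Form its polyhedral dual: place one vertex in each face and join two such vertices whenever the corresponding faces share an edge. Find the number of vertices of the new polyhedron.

36

The base solid has V = 20, E = 54, F = 36.
The dual swaps V and F and preserves E: V′ = F = 36, E′ = E = 54, F′ = V = 20.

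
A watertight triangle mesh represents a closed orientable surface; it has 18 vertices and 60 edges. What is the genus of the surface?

Every face is a triangle and each edge borders two faces, so 3F = 2·60, giving F = 40.
χ = V − E + F = 18 − 60 + 40 = -2.
For a closed orientable surface χ = 2 − 2g, so g = (2 − (-2))/2 = 2.

2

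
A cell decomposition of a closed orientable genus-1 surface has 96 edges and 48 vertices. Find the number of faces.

48

For a closed orientable surface of genus 1, χ = 2 − 2·1 = 0.
F = 0 − V + E = 0 − 48 + 96 = 48.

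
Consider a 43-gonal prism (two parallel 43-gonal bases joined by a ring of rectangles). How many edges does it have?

129

A prism on an n-gon has two n-gon bases and n rectangular sides: V = 2·43 = 86, E = 3·43 = 129, F = 43 + 2 = 45.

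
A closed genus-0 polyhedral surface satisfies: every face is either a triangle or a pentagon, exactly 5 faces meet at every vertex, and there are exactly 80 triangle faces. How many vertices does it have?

Let x be the number of pentagons; then F = 80 + x.
Edge–face incidences: 2E = 3·80 + 5·x = 240 + 5x.
Every vertex has degree 5, so 5V = 2E.
Euler: V − E + F = 2 ⇒ (2E)/5 − E + (80 + x) = 2.
Multiply by 10: 2·(2E) − 5·(2E) + 10·(80 + x) = 20, i.e. 800 + 10x − 3·(240 + 5x) = 20.
Collecting terms: −5x + 80 = 20, so −5x = −60, so x = 12.
Then 2E = 240 + 5·12 = 300, so E = 150, V = 2E/5 = 60, F = 80 + 12 = 92.

60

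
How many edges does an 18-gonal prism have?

54

A prism on an n-gon has two n-gon bases and n rectangular sides: V = 2·18 = 36, E = 3·18 = 54, F = 18 + 2 = 20.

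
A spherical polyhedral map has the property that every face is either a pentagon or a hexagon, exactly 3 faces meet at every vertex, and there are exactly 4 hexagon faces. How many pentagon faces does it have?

12

Let x be the number of pentagons; then F = 4 + x.
Edge–face incidences: 2E = 6·4 + 5·x = 24 + 5x.
Every vertex has degree 3, so 3V = 2E.
Euler: V − E + F = 2 ⇒ (2E)/3 − E + (4 + x) = 2.
Multiply by 6: 2·(2E) − 3·(2E) + 6·(4 + x) = 12, i.e. 24 + 6x − (24 + 5x) = 12.
Collecting terms: x = 12.
Then 2E = 24 + 5·12 = 84, so E = 42, V = 2E/3 = 28, F = 4 + 12 = 16.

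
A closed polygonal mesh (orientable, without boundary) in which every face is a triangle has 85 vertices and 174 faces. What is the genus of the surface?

Every face is a triangle, so 2E = 3·174 = 522, giving E = 261.
χ = V − E + F = 85 − 261 + 174 = -2.
For a closed orientable surface χ = 2 − 2g, so g = (2 − (-2))/2 = 2.

2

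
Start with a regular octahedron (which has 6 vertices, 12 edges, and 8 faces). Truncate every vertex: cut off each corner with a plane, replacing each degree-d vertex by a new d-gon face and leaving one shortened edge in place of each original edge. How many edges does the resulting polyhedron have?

Truncation replaces each original edge-end by a new vertex, so V′ = 2E = 24.
Each original edge survives, and each old vertex of degree d contributes d new edges; summing degrees gives Σd = 2E, so E′ = E + 2E = 3E = 36.
Each original face survives and each original vertex becomes one new face: F′ = F + V = 14.

36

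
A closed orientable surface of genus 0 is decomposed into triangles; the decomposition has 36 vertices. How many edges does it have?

χ = 2 − 2·0 = 2, and every face is a triangle so 3F = 2E.
V − E + F = 2 with E = 3F/2 gives 36 − (3/2 − 1)·F = 2, so F = 68 and E = 102.

102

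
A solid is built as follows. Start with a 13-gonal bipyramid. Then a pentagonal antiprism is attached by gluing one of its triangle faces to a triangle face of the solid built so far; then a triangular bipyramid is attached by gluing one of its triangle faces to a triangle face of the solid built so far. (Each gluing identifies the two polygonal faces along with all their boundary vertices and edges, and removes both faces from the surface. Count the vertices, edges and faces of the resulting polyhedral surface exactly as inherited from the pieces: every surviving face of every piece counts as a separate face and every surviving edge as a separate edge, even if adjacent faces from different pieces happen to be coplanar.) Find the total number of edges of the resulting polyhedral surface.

62

A 13-gonal bipyramid: V=15, E=39, F=26.
Attach a pentagonal antiprism (V=10, E=20, F=12) along a 3-gon: merge 3 vertices and 3 edges, delete both glued faces → V=22, E=56, F=36.
Attach a triangular bipyramid (V=5, E=9, F=6) along a 3-gon: merge 3 vertices and 3 edges, delete both glued faces → V=24, E=62, F=40.
Check: V − E + F = 24 − 62 + 40 = 2.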